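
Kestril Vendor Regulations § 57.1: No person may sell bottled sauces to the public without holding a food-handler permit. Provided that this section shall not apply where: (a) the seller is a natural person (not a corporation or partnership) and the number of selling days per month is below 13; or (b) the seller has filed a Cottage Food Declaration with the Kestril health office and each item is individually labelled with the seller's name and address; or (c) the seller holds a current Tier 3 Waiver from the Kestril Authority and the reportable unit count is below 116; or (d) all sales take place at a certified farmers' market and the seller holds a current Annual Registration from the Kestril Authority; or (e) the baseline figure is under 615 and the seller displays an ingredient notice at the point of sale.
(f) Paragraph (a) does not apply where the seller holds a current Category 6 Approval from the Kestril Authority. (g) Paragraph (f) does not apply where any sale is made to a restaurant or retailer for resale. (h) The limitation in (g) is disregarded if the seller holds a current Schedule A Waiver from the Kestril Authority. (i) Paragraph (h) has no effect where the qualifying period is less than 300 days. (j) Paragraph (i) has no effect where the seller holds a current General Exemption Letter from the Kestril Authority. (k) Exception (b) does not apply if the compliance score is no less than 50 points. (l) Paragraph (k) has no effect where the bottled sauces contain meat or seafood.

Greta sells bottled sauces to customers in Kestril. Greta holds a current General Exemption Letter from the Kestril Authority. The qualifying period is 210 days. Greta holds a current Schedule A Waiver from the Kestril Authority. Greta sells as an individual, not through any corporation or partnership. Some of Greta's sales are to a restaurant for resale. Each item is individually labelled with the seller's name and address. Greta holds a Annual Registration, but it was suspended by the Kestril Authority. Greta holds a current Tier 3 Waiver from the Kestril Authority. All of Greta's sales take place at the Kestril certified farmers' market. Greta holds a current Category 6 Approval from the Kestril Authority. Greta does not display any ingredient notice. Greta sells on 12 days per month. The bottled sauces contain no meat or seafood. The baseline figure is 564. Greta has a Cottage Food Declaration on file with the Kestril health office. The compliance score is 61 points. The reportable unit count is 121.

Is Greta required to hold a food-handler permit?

Exception (a) is satisfied on its face — the seller is a natural person; the number of selling days per month is 12, below the 13 limit. Turning to paragraphs (f)–(j): (f) operates against (a): a current Category 6 Approval is held. (g) applies (some sales are to a restaurant for resale), but is displaced by (h): (h) operates against (g): a current Schedule A Waiver is held. (i) is triggered (the qualifying period is 210 days, less than the 300 days limit), but is displaced by (j): (j) is triggered — a current General Exemption Letter is held. So (a) is unavailable.
Exception (b) is satisfied on its face — a Cottage Food Declaration is on file; items are individually labelled. But: (k) applies — the compliance score is 61 points, meeting the 50 points threshold. (l) is not engaged (the bottled sauces contain no meat or seafood), so (k) stands. (b) is therefore removed.
Exception (c) requires that the reportable unit count is below 116; but the reportable unit count is 121, not below 116, so (c) is unavailable.
Exception (d) requires that the seller holds a current Annual Registration from the Kestril Authority; but the Annual Registration is not current, so (d) is unavailable.
Exception (e) fails — no ingredient notice is displayed.
No exception is made out. Greta falls within the general rule.

Yes — Greta must hold a food-handler permit.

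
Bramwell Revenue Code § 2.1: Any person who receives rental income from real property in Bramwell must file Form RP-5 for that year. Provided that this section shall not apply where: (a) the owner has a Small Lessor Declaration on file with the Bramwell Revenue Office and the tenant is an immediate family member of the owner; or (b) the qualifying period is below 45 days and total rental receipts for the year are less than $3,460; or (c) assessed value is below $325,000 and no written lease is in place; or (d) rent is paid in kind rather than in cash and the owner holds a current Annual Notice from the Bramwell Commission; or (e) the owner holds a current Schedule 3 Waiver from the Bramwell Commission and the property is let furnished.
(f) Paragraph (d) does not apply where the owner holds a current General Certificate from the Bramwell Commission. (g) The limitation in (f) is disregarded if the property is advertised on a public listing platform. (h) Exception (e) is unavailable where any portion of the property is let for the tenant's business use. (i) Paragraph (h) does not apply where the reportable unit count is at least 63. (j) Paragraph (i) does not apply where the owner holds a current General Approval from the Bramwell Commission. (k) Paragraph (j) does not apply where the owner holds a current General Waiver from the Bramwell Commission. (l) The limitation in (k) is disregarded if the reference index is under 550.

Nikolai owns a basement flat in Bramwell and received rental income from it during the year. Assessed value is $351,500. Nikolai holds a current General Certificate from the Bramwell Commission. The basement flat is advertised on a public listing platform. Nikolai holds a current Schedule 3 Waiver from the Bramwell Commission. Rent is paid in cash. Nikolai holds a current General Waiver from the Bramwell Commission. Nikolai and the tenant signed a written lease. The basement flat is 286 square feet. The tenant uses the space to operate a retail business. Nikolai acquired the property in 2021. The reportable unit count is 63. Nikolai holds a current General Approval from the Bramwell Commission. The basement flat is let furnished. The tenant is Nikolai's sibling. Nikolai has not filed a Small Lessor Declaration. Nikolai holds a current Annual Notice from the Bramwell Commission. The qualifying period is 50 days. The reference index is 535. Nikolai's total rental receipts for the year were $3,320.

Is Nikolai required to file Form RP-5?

Yes — Nikolai must file Form RP-5.

Exception (a) requires that the owner has a Small Lessor Declaration on file with the Bramwell Revenue Office; but no Small Lessor Declaration is on file, so (a) is unavailable.
Exception (b) fails — the qualifying period is 50 days, not below 45 days.
Exception (c) does not apply: assessed value is $351,500, not below $325,000.
Exception (d) fails — rent is paid in cash.
Exception (e)'s conditions are all satisfied: a current Schedule 3 Waiver is held; the property is let furnished. But: (h) is engaged — the space is let for business use. (i) is engaged (the reportable unit count is 63, meeting the 63 threshold), but is itself disapplied by (j): (j) operates against (i): a current General Approval is held. (k) would limit (j) — a current General Waiver is held — but (l) sets (k) aside: (l) is engaged — the reference index is 535, under the 550 limit. So (e) is unavailable.
Every exception is unavailable, so the rule governs.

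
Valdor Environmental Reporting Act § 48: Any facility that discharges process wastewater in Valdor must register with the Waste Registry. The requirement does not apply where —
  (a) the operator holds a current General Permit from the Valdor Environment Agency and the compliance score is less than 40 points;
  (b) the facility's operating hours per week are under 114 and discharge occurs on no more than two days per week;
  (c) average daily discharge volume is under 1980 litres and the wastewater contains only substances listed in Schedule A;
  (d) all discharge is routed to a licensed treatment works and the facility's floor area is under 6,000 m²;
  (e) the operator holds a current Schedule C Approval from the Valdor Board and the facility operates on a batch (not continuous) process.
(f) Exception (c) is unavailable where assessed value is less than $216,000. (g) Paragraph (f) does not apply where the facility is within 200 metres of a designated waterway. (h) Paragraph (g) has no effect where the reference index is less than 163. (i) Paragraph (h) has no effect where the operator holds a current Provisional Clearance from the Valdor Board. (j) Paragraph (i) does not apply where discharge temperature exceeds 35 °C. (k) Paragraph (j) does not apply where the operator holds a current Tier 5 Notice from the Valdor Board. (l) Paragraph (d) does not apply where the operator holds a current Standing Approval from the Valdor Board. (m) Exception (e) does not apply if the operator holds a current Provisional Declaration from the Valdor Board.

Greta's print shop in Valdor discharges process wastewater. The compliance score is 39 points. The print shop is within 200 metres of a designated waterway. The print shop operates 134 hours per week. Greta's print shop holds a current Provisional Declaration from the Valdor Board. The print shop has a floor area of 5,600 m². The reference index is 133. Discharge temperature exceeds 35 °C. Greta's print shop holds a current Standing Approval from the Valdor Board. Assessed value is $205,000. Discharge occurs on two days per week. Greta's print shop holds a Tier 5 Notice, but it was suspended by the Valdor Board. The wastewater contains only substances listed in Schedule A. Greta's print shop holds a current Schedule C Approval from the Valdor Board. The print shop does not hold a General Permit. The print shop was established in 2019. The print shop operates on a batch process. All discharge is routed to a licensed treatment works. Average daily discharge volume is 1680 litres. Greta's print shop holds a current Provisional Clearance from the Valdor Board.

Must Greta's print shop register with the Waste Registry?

Exception (a) does not apply: no General Permit is held.
Exception (b) fails — the facility's operating hours per week are 134, not under 114.
All of (c)'s requirements are met (average daily discharge volume is 1680 litres, under the 1980 litres limit; the wastewater is Schedule-A-only). But: (f) operates — assessed value is $205,000, less than the $216,000 limit. (g) would limit (f) — the print shop is within 200 m of a designated waterway — but (h) sets (g) aside: (h) operates against (g): the reference index is 133, less than the 163 limit. (i) would limit (h) — a current Provisional Clearance is held — but (j) sets (i) aside: (j) operates against (i): discharge temperature exceeds 35 °C. (k), which would lift (j), is not engaged — the Tier 5 Notice is not current. Exception (c) does not apply.
Exception (d)'s conditions are all satisfied: discharge is routed to a licensed treatment works; the facility's floor area is 5,600 m², under the 6,000 m² limit. But: (l) operates against (d): a current Standing Approval is held. So (d) is unavailable.
Exception (e) is satisfied on its face — a current Schedule C Approval is held; the facility operates on a batch process. However, paragraph (m) must be considered: (m) operates — a current Provisional Declaration is held. (e) is therefore removed.
No exception displaces § 48.

Yes — Greta's print shop must register with the Waste Registry.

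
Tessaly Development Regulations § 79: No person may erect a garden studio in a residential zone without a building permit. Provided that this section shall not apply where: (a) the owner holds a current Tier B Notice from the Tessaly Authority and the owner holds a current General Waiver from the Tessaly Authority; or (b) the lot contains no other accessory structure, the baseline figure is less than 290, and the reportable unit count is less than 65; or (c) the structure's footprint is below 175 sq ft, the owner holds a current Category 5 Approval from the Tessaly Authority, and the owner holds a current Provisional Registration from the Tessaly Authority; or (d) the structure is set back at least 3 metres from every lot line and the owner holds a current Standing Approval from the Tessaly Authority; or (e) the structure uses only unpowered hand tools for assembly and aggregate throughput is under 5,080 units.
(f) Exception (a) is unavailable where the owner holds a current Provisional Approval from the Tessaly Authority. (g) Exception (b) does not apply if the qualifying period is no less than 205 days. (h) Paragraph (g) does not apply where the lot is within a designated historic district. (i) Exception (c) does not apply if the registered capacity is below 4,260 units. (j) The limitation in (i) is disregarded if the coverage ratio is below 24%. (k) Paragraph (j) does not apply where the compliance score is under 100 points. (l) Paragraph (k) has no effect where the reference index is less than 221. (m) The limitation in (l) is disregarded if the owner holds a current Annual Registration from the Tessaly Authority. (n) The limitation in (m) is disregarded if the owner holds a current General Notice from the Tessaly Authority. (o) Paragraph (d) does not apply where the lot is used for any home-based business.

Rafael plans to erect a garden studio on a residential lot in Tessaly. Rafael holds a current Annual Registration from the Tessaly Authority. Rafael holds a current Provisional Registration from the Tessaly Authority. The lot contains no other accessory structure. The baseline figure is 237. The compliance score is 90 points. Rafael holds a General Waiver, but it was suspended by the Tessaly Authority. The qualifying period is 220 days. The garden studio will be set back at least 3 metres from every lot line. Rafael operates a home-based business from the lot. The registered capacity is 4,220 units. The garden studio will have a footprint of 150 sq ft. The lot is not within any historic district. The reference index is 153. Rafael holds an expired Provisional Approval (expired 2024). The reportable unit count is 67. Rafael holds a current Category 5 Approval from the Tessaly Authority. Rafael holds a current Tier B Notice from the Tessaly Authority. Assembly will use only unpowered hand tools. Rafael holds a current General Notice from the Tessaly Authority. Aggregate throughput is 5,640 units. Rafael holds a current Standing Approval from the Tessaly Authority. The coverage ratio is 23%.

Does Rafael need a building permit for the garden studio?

Exception (a) requires that the owner holds a current General Waiver from the Tessaly Authority; but no current General Waiver is held, so (a) is unavailable.
Exception (b) requires that the reportable unit count is less than 65; but the reportable unit count is 67, not less than 65, so (b) is unavailable.
All of (c)'s requirements are met (the structure's footprint is 150 sq ft, below the 175 sq ft limit; a current Category 5 Approval is held; a current Provisional Registration is held). Considering the limiting provisions: (i) is triggered (the registered capacity is 4,220 units, below the 4,260 units limit), but is itself disapplied by (j): (j) operates against (i): the coverage ratio is 23%, below the 24% limit. (k) applies (the compliance score is 90 points, under the 100 points limit), but is set aside by (l): (l) applies — the reference index is 153, less than the 221 limit. (m) would limit (l) — a current Annual Registration is held — but (n) sets (m) aside: (n) operates against (m): a current General Notice is held. Exception (c) stands.
Exception (d) is satisfied on its face — the setback is at least 3 m on every side; a current Standing Approval is held. Turning to paragraph (o): (o) operates against (d): a home-based business operates on the lot. (d) is therefore removed.
Exception (e) fails — aggregate throughput is 5,640 units, not under 5,080 units.

No — exception (c) applies; Rafael does not need a building permit.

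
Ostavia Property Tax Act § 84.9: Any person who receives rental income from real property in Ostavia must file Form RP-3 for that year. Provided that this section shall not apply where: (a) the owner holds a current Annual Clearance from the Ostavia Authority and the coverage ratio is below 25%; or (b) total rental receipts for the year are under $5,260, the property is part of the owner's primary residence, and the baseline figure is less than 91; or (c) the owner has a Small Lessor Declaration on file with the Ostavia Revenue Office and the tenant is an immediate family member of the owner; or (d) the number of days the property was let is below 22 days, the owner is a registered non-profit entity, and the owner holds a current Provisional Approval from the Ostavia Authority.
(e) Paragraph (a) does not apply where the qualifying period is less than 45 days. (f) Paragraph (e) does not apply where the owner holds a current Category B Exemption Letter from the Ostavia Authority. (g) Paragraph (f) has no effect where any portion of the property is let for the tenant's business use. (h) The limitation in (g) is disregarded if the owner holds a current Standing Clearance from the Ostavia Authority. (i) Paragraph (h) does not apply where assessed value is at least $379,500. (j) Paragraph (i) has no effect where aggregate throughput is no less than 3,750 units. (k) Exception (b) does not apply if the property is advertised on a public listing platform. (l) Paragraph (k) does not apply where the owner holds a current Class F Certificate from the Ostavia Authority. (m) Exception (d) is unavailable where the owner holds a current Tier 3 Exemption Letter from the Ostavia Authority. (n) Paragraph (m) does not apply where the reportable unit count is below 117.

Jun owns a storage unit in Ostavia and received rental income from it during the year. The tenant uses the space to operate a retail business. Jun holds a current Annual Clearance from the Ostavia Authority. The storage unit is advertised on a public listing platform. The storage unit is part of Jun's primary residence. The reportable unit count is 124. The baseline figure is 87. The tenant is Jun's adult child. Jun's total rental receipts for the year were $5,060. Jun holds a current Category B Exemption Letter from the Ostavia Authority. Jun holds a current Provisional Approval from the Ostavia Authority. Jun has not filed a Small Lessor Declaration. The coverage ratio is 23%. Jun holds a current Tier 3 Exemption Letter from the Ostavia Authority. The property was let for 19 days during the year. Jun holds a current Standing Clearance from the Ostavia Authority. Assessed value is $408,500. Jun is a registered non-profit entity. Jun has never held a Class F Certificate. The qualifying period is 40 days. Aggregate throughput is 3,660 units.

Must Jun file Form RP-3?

Exception (a) is satisfied on its face — a current Annual Clearance is held; the coverage ratio is 23%, below the 25% limit. But applying paragraphs (e)–(j): (e) operates — the qualifying period is 40 days, less than the 45 days limit. (f) would limit (e) — a current Category B Exemption Letter is held — but (g) sets (f) aside: (g) operates against (f): the space is let for business use. (h) is triggered (a current Standing Clearance is held), but is displaced by (i): (i) operates against (h): assessed value is $408,500, meeting the $379,500 threshold. (j), which would lift (i), is inapplicable — aggregate throughput is 3,660 units, short of 3,750 units. Exception (a) does not apply.
Exception (b) is satisfied on its face — total rental receipts for the year are $5,060, under the $5,260 limit; the storage unit is part of the primary residence; the baseline figure is 87, less than the 91 limit. However, paragraphs (k)–(l) must be considered: (k) is engaged — the property is publicly advertised. (l) is not triggered (there is no Class F Certificate in force), so (k) stands. So (b) is unavailable.
Exception (c) does not apply: no Small Lessor Declaration is on file.
Exception (d)'s conditions are all satisfied: the number of days the property was let is 19 days, below the 22 days limit; Jun is a registered non-profit; a current Provisional Approval is held. Turning to paragraphs (m)–(n): (m) is engaged — a current Tier 3 Exemption Letter is held. (n), which would lift (m), is inapplicable — the reportable unit count is 124, not below 117. Exception (d) does not apply.
Every exception is unavailable, so the rule governs.

Yes — Jun must file Form RP-3.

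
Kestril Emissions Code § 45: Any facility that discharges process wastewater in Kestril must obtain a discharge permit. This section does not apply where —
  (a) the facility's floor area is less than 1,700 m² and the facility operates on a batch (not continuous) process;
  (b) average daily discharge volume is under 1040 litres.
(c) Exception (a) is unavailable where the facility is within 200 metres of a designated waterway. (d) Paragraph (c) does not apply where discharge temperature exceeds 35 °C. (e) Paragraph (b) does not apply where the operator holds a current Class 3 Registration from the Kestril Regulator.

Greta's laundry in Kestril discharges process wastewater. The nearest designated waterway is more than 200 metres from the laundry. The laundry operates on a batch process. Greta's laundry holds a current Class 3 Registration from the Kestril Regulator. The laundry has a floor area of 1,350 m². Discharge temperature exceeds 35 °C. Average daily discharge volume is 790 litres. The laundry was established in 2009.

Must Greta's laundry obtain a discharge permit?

No — exception (a) applies; Greta's laundry is not required to obtain a discharge permit.

All of (a)'s requirements are met (the facility's floor area is 1,350 m², less than the 1,700 m² limit; the facility operates on a batch process). Under paragraphs (c)–(d): (c) is not triggered — the laundry is more than 200 m from any designated waterway. Exception (a) stands.
Exception (b) is satisfied on its face — average daily discharge volume is 790 litres, under the 1040 litres limit. However, paragraph (e) must be considered: (e) applies — a current Class 3 Registration is held. (b) is therefore removed.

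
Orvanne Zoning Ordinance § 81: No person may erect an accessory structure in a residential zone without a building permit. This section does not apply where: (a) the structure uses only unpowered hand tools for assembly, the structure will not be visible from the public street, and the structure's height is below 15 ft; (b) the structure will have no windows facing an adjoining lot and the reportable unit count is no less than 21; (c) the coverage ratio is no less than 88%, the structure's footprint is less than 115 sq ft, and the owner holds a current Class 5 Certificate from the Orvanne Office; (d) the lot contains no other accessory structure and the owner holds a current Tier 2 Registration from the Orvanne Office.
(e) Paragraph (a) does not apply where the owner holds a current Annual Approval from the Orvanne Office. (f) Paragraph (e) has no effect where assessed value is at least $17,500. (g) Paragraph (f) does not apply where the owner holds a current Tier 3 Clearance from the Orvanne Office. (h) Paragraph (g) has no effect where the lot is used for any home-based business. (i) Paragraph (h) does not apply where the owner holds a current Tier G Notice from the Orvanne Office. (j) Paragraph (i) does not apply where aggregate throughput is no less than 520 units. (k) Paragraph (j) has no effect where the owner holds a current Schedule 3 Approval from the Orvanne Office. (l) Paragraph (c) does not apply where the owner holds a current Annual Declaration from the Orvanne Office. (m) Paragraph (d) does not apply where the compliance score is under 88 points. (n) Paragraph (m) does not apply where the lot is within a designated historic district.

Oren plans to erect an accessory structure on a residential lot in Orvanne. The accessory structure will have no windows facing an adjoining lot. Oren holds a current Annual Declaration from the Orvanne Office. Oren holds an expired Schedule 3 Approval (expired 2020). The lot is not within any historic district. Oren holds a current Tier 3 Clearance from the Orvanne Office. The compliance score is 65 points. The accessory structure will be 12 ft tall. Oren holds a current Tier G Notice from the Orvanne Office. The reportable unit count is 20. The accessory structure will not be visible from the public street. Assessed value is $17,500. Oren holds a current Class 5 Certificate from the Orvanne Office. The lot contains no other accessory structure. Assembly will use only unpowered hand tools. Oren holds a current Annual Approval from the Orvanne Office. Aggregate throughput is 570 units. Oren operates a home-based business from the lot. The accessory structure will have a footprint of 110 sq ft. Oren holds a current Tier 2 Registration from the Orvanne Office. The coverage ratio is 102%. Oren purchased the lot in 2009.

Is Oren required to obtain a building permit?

No — exception (a) applies; Oren does not need a building permit.

Exception (a)'s conditions are all satisfied: assembly uses only hand tools; the structure will not be visible from the street; the structure's height is 12 ft, below the 15 ft limit. Under paragraphs (e)–(k): (e) would limit (a) — a current Annual Approval is held — but (f) sets (e) aside: (f) applies — assessed value is $17,500, meeting the $17,500 threshold. (g) would limit (f) — a current Tier 3 Clearance is held — but (h) sets (g) aside: (h) operates against (g): a home-based business operates on the lot. (i) would limit (h) — a current Tier G Notice is held — but (j) sets (i) aside: (j) applies — aggregate throughput is 570 units, meeting the 520 units threshold. (k) is not triggered (no current Schedule 3 Approval is held), so (j) stands. Exception (a) stands.
Exception (b) requires that the reportable unit count is no less than 21; but the reportable unit count is 20, short of 21, so (b) is unavailable.
Exception (c)'s conditions are all satisfied: the coverage ratio is 102%, meeting the 88% threshold; the structure's footprint is 110 sq ft, less than the 115 sq ft limit; a current Class 5 Certificate is held. But applying paragraph (l): (l) operates — a current Annual Declaration is held. So (c) is unavailable.
Exception (d)'s conditions are all satisfied: the lot has no other accessory structure; a current Tier 2 Registration is held. But: (m) operates — the compliance score is 65 points, under the 88 points limit. (n), which would lift (m), is inapplicable — the lot is not in a historic district. Exception (d) does not apply.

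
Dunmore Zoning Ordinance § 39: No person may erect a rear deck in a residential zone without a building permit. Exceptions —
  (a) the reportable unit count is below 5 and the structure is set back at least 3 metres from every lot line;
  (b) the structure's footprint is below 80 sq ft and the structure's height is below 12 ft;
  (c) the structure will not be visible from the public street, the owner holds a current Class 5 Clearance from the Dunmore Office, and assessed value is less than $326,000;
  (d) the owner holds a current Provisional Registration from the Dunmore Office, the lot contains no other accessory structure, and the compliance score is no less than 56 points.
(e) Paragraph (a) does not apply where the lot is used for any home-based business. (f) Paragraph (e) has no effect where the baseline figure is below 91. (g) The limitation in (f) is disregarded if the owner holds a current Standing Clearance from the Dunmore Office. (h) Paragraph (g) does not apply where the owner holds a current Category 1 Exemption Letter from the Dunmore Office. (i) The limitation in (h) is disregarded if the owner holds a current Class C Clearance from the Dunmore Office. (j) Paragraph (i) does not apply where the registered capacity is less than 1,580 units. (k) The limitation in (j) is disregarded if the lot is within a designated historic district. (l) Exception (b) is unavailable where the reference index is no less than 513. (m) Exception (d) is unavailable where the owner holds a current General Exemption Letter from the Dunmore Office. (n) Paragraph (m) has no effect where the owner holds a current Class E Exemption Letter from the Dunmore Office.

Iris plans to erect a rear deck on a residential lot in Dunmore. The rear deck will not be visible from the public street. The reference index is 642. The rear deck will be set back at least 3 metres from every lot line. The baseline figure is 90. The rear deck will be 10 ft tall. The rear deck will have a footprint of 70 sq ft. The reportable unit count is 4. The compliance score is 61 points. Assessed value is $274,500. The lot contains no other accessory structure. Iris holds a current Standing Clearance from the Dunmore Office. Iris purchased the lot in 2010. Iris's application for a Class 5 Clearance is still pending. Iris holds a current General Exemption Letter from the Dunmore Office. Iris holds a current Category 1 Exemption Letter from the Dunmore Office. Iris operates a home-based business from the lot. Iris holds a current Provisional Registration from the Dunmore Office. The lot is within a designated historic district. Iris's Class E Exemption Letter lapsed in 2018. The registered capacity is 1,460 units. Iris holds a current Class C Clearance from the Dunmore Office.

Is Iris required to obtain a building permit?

Exception (a)'s conditions are all satisfied: the reportable unit count is 4, below the 5 limit; the setback is at least 3 m on every side. Turning to paragraphs (e)–(k): (e) operates — a home-based business operates on the lot. (f) would limit (e) — the baseline figure is 90, below the 91 limit — but (g) sets (f) aside: (g) operates — a current Standing Clearance is held. (h) operates (a current Category 1 Exemption Letter is held), but is set aside by (i): (i) operates against (h): a current Class C Clearance is held. (j) applies (the registered capacity is 1,460 units, less than the 1,580 units limit), but yields to (k): (k) applies — the lot is in a historic district. So (a) is unavailable.
Exception (b)'s conditions are all satisfied: the structure's footprint is 70 sq ft, below the 80 sq ft limit; the structure's height is 10 ft, below the 12 ft limit. But applying paragraph (l): (l) operates — the reference index is 642, meeting the 513 threshold. (b) is therefore removed.
Exception (c) does not apply: the Class 5 Clearance is not current.
Exception (d)'s conditions are all satisfied: a current Provisional Registration is held; the lot has no other accessory structure; the compliance score is 61 points, meeting the 56 points threshold. But: (m) operates against (d): a current General Exemption Letter is held. (n) is not triggered (there is no Class E Exemption Letter in force), so (m) stands. Exception (d) does not apply.
None of the exceptions is available; § 39 applies in full.

Yes — Iris must obtain a building permit.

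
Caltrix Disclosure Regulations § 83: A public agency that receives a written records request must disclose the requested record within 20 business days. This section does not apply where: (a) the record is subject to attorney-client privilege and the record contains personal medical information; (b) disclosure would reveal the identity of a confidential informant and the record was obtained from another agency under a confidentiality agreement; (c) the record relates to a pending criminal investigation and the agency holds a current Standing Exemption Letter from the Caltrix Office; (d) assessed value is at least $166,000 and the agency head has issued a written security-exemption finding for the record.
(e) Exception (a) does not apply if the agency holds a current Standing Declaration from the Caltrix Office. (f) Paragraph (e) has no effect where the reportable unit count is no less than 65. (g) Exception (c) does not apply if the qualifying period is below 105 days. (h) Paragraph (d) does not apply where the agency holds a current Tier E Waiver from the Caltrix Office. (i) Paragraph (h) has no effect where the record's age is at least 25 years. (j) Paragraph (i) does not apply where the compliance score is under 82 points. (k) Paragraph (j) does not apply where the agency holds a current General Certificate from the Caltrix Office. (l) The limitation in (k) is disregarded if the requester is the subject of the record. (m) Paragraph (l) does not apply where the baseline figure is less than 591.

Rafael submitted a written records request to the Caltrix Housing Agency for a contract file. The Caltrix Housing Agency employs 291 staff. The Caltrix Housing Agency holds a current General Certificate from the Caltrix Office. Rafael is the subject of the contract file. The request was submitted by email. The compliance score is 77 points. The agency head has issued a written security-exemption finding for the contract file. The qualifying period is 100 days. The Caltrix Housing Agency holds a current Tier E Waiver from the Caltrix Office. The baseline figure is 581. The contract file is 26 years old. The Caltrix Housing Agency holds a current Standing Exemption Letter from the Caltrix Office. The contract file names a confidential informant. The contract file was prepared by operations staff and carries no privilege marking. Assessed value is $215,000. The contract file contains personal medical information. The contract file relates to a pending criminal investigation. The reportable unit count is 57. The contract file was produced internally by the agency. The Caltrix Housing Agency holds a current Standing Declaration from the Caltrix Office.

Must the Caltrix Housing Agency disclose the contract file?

No — exception (d) applies; the Caltrix Housing Agency is not required to disclose the contract file.

Exception (a) fails — the contract file carries no privilege marking.
Exception (b) does not apply: the contract file was produced internally.
Exception (c) is satisfied on its face — the contract file relates to a pending investigation; a current Standing Exemption Letter is held. However, paragraph (g) must be considered: (g) is engaged — the qualifying period is 100 days, below the 105 days limit. Exception (c) does not apply.
Exception (d) is satisfied on its face — assessed value is $215,000, meeting the $166,000 threshold; a written security-exemption finding has been issued. Considering the limiting provisions: (h) would limit (d) — a current Tier E Waiver is held — but (i) sets (h) aside: (i) applies — the record's age is 26 years, meeting the 25 years threshold. (j) is engaged (the compliance score is 77 points, under the 82 points limit), but yields to (k): (k) operates against (j): a current General Certificate is held. (l) would limit (k) — Rafael is the subject of the contract file — but (m) sets (l) aside: (m) applies — the baseline figure is 581, less than the 591 limit. So (d) applies.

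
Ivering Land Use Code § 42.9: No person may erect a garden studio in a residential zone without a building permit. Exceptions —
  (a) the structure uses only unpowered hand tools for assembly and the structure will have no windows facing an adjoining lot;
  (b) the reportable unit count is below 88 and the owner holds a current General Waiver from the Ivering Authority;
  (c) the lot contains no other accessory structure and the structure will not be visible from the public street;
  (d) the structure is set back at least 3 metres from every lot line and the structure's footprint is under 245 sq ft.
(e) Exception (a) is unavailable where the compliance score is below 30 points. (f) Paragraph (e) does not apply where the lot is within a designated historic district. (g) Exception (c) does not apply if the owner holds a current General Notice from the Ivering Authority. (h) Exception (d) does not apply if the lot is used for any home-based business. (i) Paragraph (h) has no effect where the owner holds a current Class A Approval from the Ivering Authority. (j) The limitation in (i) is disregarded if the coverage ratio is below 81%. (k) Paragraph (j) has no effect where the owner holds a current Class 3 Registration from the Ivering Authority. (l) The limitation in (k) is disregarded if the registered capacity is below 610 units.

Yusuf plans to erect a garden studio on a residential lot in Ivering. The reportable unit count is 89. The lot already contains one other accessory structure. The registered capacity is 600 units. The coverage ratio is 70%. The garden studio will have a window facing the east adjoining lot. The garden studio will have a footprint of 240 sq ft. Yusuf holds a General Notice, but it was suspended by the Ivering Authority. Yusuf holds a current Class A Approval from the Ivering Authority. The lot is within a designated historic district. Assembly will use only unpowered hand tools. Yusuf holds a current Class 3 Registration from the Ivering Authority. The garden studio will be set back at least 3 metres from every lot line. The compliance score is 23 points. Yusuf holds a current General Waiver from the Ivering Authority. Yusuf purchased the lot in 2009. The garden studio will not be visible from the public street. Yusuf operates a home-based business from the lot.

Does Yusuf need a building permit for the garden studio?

Yes — Yusuf must obtain a building permit.

Exception (a) requires that the structure will have no windows facing an adjoining lot; but a window faces an adjoining lot, so (a) is unavailable.
Exception (b) fails — the reportable unit count is 89, not below 88.
Exception (c) does not apply: the lot already has another accessory structure.
All of (d)'s requirements are met (the setback is at least 3 m on every side; the structure's footprint is 240 sq ft, under the 245 sq ft limit). But applying paragraphs (h)–(l): (h) operates against (d): a home-based business operates on the lot. (i) is engaged (a current Class A Approval is held), but is displaced by (j): (j) operates against (i): the coverage ratio is 70%, below the 81% limit. (k) would limit (j) — a current Class 3 Registration is held — but (l) sets (k) aside: (l) operates against (k): the registered capacity is 600 units, below the 610 units limit. (d) is therefore removed.
No exception applies. The general rule governs.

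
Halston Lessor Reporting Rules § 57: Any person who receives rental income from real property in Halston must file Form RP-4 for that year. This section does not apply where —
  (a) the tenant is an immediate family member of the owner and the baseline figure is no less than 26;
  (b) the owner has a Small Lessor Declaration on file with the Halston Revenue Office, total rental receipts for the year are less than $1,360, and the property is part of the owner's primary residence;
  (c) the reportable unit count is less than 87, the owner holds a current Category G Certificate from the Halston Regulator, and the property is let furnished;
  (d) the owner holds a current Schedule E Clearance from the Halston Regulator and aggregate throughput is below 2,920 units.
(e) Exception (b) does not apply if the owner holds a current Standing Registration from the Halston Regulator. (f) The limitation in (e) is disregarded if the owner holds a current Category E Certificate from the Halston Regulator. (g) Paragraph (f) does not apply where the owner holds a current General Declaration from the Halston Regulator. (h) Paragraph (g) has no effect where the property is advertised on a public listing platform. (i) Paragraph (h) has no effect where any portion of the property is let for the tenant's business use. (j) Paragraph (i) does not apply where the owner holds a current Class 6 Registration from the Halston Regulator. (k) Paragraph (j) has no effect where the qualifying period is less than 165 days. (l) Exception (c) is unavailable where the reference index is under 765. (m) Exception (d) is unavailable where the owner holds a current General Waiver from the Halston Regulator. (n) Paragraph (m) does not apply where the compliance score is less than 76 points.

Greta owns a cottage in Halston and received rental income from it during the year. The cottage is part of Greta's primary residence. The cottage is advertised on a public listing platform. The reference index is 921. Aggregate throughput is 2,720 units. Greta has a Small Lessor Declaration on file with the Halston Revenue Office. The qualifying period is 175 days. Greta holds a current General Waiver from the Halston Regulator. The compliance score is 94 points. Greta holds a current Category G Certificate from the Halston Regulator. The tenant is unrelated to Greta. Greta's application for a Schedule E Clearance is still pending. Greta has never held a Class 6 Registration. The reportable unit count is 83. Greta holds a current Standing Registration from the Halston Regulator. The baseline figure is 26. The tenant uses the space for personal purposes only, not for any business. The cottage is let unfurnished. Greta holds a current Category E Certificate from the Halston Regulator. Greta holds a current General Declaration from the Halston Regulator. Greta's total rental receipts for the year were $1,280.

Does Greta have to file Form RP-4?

Exception (a) requires that the tenant is an immediate family member of the owner; but the tenant is unrelated to the owner, so (a) is unavailable.
All of (b)'s requirements are met (a Small Lessor Declaration is on file; total rental receipts for the year are $1,280, less than the $1,360 limit; the cottage is part of the primary residence). Under paragraphs (e)–(k): (e) would limit (b) — a current Standing Registration is held — but (f) sets (e) aside: (f) operates against (e): a current Category E Certificate is held. (g) would limit (f) — a current General Declaration is held — but (h) sets (g) aside: (h) operates against (g): the property is publicly advertised. (i), which would lift (h), is inapplicable — the space is used for personal purposes only. So (b) applies.
Exception (c) requires that the property is let furnished; but the property is let unfurnished, so (c) is unavailable.
Exception (d) does not apply: the Schedule E Clearance is not current.

No — exception (b) applies; Greta is not required to file Form RP-4.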